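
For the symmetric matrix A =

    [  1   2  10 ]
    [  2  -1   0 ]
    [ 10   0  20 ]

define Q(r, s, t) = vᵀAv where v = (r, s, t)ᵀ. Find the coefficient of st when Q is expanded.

The coefficient of st is A[2,3] + A[3,2] = 2·0 = 0.

0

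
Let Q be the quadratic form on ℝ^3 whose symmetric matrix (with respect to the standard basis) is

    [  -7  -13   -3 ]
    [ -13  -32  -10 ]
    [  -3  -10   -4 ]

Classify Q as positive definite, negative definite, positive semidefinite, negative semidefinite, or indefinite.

negative definite

Congruent diagonalization of A (simultaneous row and column reduction) yields pivots -7, -55/7, -12/55.
That gives 3 negative pivots.
Hence Q is negative definite.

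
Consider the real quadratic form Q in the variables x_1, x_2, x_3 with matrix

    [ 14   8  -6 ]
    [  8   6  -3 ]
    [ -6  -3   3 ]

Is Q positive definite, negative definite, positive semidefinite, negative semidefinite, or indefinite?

An LDLᵀ factorisation of A has diagonal entries 14, 10/7, 3/10.
So there are 3 positive pivots.
Hence Q is positive definite.

positive definite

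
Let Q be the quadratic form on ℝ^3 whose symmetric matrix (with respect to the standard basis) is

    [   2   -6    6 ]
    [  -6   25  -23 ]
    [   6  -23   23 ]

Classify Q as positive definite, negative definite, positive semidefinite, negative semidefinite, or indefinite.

Leading principal minors: Δ_1 = 2, Δ_2 = 14, Δ_3 = 20.
All leading principal minors are positive, so by Sylvester's criterion Q is positive definite.

positive definite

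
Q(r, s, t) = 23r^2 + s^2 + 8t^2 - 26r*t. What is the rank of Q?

The symmetric matrix is A = [[23, 0, -13], [0, 1, 0], [-13, 0, 8]].
Symmetric row and column elimination reduces A to a congruent diagonal form with pivots 23, 1, 15/23.
So there are 3 positive pivots.
The rank is the number of nonzero pivots: 3.

3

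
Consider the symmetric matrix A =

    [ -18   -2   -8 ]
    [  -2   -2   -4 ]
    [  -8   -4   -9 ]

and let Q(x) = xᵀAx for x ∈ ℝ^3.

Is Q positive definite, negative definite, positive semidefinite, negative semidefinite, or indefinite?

Congruent diagonalization of A (simultaneous row and column reduction) yields pivots -18, -16/9, 0.
So there are 2 negative, 1 zero pivots.
Hence Q is negative semidefinite.

negative semidefinite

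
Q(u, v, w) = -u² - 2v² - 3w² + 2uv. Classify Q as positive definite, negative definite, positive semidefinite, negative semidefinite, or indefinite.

negative definite

The symmetric matrix of Q is A = [[-1, 1, 0], [1, -2, 0], [0, 0, -3]].
Leading principal minors: Δ_1 = -1, Δ_2 = 1, Δ_3 = -3.
The signs alternate starting with Δ_1 < 0, so by Sylvester's criterion Q is negative definite.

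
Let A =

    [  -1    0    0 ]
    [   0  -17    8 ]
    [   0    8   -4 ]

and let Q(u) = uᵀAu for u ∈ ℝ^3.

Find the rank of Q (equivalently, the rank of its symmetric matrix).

3

An LDLᵀ factorisation of A has diagonal entries -1, -17, -4/17.
Counting signs: 3 negative.
The rank is the number of nonzero pivots: 3.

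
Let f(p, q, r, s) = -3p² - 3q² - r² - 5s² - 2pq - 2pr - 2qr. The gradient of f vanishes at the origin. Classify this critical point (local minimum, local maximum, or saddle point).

The Hessian at the origin is H = [[-6, -2, -2, 0], [-2, -6, -2, 0], [-2, -2, -2, 0], [0, 0, 0, -10]].
Row-reducing H symmetrically gives the diagonal entries -6, -16/3, -1, -10.
That gives 4 negative pivots.
H is negative definite, so the origin is a strict local maximum.

local maximum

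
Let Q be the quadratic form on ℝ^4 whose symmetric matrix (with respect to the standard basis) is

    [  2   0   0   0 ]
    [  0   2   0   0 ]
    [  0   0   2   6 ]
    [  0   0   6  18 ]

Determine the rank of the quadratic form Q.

Row-reducing A symmetrically gives the diagonal entries 2, 2, 2, 0.
So there are 3 positive, 1 zero pivots.
The rank is the number of nonzero pivots: 3.

3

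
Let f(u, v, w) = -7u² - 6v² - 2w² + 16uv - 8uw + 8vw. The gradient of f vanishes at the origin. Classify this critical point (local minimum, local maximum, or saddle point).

The Hessian at the origin is H = [[-14, 16, -8], [16, -12, 8], [-8, 8, -4]].
Row-reducing H symmetrically gives the diagonal entries -14, 44/7, 4/11.
So there are 2 positive, 1 negative pivots.
H is indefinite, so the origin is a saddle point.

saddle point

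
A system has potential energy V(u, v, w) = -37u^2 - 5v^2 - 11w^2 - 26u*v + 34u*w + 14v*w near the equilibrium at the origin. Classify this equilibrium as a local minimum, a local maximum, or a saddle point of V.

The Hessian at the origin is H = [[-74, -26, 34], [-26, -10, 14], [34, 14, -22]].
An LDLᵀ factorisation of H has diagonal entries -74, -32/37, -3/2.
So there are 3 negative pivots.
H is negative definite, so the origin is a strict local maximum.

local maximum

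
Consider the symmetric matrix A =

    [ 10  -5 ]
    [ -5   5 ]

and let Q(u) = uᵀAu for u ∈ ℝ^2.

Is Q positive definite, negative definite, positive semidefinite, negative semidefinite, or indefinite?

For the 2×2 matrix [[10, -5], [-5, 5]]: det = 10·5 − (-5)² = 25, trace = 15.
det > 0 so both eigenvalues share the sign of the trace; trace = 15 > 0 ⇒ both positive.

positive definite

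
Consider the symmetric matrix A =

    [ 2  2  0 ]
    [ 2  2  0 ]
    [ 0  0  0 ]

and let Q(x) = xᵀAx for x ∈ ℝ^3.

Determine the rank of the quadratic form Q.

1

Congruent diagonalization of A (simultaneous row and column reduction) yields pivots 2, 0, 0.
So there are 1 positive, 2 zero pivots.
The rank is the number of nonzero pivots: 1.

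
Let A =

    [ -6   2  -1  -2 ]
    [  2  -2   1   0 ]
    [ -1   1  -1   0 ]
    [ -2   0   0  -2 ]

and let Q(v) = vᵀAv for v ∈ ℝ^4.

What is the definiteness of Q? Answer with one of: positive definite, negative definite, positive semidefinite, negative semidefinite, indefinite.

Leading principal minors: Δ_1 = -6, Δ_2 = 8, Δ_3 = -4, Δ_4 = 4.
The signs alternate starting with Δ_1 < 0, so by Sylvester's criterion Q is negative definite.

negative definite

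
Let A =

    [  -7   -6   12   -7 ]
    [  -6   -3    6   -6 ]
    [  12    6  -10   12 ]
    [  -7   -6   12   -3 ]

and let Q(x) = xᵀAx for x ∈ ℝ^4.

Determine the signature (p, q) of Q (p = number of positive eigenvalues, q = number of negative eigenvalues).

(3, 1)

Row-reducing A symmetrically gives the diagonal entries -7, 15/7, 2, 4.
That gives 3 positive, 1 negative pivots.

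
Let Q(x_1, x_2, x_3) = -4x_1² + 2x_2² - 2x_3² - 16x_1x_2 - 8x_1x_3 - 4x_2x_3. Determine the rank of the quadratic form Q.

2

Write A = [[-4, -8, -4], [-8, 2, -2], [-4, -2, -2]].
Congruent diagonalization of A (simultaneous row and column reduction) yields pivots -4, 18, 0.
That gives 1 positive, 1 negative, 1 zero pivots.
The rank is the number of nonzero pivots: 2.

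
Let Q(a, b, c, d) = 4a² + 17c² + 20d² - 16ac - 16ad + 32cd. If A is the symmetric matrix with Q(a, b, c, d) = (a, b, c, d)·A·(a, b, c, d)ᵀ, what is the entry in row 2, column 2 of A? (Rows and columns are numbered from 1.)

0

The coefficient of b² in Q is 0, and that is exactly A[2,2].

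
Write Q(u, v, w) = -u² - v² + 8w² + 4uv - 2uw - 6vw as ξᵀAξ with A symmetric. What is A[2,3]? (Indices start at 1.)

The coefficient of v·w in Q is -6. For a symmetric A this equals A[2,3] + A[3,2] = 2·A[2,3].
So A[2,3] = -6/2 = -3.

-3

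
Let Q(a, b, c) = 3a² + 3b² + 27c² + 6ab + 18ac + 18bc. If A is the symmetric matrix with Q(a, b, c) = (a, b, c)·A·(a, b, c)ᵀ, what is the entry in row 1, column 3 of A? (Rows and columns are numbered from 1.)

The coefficient of a·c in Q is 18. For a symmetric A this equals A[1,3] + A[3,1] = 2·A[1,3].
So A[1,3] = 18/2 = 9.

9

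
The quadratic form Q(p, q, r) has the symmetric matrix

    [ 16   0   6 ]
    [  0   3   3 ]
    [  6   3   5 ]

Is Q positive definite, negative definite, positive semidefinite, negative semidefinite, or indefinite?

indefinite

Congruent diagonalization of A (simultaneous row and column reduction) yields pivots 16, 3, -1/4.
Counting signs: 2 positive, 1 negative.
Hence Q is indefinite.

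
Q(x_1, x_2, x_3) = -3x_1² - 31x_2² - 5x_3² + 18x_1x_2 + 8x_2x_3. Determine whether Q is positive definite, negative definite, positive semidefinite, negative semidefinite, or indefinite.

Write A = [[-3, 9, 0], [9, -31, 4], [0, 4, -5]].
An LDLᵀ factorisation of A has diagonal entries -3, -4, -1.
That gives 3 negative pivots.
Hence Q is negative definite.

negative definite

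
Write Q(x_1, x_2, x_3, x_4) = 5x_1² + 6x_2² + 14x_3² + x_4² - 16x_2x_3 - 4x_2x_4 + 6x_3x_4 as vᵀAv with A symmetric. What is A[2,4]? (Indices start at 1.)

The coefficient of x_2·x_4 in Q is -4. For a symmetric A this equals A[2,4] + A[4,2] = 2·A[2,4].
So A[2,4] = -4/2 = -2.

-2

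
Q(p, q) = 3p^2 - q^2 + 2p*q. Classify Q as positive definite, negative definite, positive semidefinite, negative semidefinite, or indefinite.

indefinite

The symmetric matrix of Q is [[3, 1], [1, -1]].
For the 2×2 matrix [[3, 1], [1, -1]]: det = 3·-1 − (1)² = -4, trace = 2.
det < 0 so the eigenvalues have opposite signs; the form is indefinite.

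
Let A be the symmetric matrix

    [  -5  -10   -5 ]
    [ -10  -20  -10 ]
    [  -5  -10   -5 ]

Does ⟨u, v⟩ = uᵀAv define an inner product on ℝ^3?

Row-reducing A symmetrically gives the diagonal entries -5, 0, 0.
Counting signs: 1 negative, 2 zero.
Hence Q is negative semidefinite.
⟨·,·⟩ is an inner product exactly when A is positive definite.

no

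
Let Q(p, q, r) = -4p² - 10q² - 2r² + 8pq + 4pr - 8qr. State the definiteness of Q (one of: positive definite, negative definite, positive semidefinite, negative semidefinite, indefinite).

Write A = [[-4, 4, 2], [4, -10, -4], [2, -4, -2]].
Row-reducing A symmetrically gives the diagonal entries -4, -6, -1/3.
Counting signs: 3 negative.
Hence Q is negative definite.

negative definite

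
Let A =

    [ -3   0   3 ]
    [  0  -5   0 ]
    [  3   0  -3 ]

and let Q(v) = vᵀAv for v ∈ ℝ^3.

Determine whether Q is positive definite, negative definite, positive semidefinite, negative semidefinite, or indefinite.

Applying the same elementary operations to the rows and columns of A produces a congruent diagonal matrix with entries -3, -5, 0.
So there are 2 negative, 1 zero pivots.
Hence Q is negative semidefinite.

negative semidefinite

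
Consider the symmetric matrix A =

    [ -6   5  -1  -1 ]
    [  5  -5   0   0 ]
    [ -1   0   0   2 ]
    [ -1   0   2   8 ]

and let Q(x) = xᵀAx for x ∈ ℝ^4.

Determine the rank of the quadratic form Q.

Congruent diagonalization of A (simultaneous row and column reduction) yields pivots -6, -5/6, 1, 0.
So there are 1 positive, 2 negative, 1 zero pivots.
The rank is the number of nonzero pivots: 3.

3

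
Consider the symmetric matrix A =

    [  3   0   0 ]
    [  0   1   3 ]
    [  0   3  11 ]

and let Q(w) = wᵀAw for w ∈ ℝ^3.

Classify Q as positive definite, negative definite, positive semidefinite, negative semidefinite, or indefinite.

positive definite

Leading principal minors: Δ_1 = 3, Δ_2 = 3, Δ_3 = 6.
All leading principal minors are positive, so by Sylvester's criterion Q is positive definite.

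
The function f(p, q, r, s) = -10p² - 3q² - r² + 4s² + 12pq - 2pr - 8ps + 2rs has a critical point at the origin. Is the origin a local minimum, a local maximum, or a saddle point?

The Hessian at the origin is H = [[-20, 12, -2, -8], [12, -6, 0, 0], [-2, 0, -2, 2], [-8, 0, 2, 8]].
Row-reducing H symmetrically gives the diagonal entries -20, 6/5, -3, -20/3.
So there are 1 positive, 3 negative pivots.
H is indefinite, so the origin is a saddle point.

saddle point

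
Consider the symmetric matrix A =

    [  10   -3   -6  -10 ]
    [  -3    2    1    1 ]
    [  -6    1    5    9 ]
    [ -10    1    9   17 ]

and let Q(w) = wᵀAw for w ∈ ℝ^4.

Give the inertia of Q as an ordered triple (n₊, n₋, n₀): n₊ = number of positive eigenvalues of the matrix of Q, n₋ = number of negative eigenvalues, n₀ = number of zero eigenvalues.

(4, 0, 0)

An LDLᵀ factorisation of A has diagonal entries 10, 11/10, 9/11, 4/9.
That gives 4 positive pivots.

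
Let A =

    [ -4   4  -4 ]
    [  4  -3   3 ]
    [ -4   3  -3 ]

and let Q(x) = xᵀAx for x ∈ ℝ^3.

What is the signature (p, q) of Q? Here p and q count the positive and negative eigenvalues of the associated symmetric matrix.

Row-reducing A symmetrically gives the diagonal entries -4, 1, 0.
Counting signs: 1 positive, 1 negative, 1 zero.

(1, 1)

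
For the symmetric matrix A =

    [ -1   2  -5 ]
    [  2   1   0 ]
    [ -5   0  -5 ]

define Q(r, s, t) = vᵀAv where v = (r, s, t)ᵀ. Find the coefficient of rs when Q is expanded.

4

The coefficient of rs is A[1,2] + A[2,1] = 2·2 = 4.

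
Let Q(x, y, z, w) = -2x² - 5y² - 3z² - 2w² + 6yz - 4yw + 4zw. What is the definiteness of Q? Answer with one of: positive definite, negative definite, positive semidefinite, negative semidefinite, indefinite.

The symmetric matrix of Q is A = [[-2, 0, 0, 0], [0, -5, 3, -2], [0, 3, -3, 2], [0, -2, 2, -2]].
Leading principal minors: Δ_1 = -2, Δ_2 = 10, Δ_3 = -12, Δ_4 = 8.
The signs alternate starting with Δ_1 < 0, so by Sylvester's criterion Q is negative definite.

negative definite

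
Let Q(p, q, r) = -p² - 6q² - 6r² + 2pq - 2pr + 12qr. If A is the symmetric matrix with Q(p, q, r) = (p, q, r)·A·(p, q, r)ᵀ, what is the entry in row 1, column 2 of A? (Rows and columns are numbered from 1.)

1

The coefficient of p·q in Q is 2. For a symmetric A this equals A[1,2] + A[2,1] = 2·A[1,2].
So A[1,2] = 2/2 = 1.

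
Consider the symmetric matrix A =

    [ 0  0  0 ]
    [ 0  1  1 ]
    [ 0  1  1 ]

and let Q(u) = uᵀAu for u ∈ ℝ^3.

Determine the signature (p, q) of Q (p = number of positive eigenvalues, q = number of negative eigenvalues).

Congruent diagonalization of A (simultaneous row and column reduction) yields pivots 0, 1, 0.
Counting signs: 1 positive, 2 zero.

(1, 0)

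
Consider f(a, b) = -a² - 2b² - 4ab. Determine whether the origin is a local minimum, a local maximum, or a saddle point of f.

saddle point

The Hessian at the origin is H = [[-2, -4], [-4, -4]].
det H = -2·-4 − (-4)² = -8 < 0, so H is indefinite.
Therefore the origin is a saddle point.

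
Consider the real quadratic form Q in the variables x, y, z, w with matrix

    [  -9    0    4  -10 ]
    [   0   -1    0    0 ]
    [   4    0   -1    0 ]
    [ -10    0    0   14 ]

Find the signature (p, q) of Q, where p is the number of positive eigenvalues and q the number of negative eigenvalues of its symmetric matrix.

Symmetric row and column elimination reduces A to a congruent diagonal form with pivots -9, -1, 7/9, -2/7.
That gives 1 positive, 3 negative pivots.

(1, 3)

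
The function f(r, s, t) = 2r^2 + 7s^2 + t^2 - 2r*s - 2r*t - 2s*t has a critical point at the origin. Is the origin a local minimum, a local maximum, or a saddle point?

local minimum

The Hessian at the origin is H = [[4, -2, -2], [-2, 14, -2], [-2, -2, 2]].
Symmetric row and column elimination reduces H to a congruent diagonal form with pivots 4, 13, 4/13.
That gives 3 positive pivots.
H is positive definite, so the origin is a strict local minimum.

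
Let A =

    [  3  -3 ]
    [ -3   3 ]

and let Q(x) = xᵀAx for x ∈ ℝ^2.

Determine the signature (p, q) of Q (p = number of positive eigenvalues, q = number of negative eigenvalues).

Symmetric row and column elimination reduces A to a congruent diagonal form with pivots 3, 0.
So there are 1 positive, 1 zero pivots.

(1, 0)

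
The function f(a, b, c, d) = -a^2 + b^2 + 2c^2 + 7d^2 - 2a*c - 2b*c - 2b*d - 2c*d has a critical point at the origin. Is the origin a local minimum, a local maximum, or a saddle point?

saddle point

The Hessian at the origin is H = [[-2, 0, -2, 0], [0, 2, -2, -2], [-2, -2, 4, -2], [0, -2, -2, 14]].
An LDLᵀ factorisation of H has diagonal entries -2, 2, 4, 8.
Counting signs: 3 positive, 1 negative.
H is indefinite, so the origin is a saddle point.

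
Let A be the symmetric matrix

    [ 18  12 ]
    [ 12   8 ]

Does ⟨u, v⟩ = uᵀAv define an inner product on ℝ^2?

Symmetric row and column elimination reduces A to a congruent diagonal form with pivots 18, 0.
Counting signs: 1 positive, 1 zero.
Hence Q is positive semidefinite.
⟨·,·⟩ is an inner product exactly when A is positive definite.

no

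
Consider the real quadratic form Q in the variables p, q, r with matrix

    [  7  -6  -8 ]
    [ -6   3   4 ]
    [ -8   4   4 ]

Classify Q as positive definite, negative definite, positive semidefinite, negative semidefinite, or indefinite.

indefinite

Row-reducing A symmetrically gives the diagonal entries 7, -15/7, -4/3.
So there are 1 positive, 2 negative pivots.
Hence Q is indefinite.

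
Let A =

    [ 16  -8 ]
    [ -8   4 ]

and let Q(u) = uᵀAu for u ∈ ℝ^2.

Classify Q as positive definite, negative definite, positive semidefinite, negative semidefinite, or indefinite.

positive semidefinite

Symmetric row and column elimination reduces A to a congruent diagonal form with pivots 16, 0.
That gives 1 positive, 1 zero pivots.
Hence Q is positive semidefinite.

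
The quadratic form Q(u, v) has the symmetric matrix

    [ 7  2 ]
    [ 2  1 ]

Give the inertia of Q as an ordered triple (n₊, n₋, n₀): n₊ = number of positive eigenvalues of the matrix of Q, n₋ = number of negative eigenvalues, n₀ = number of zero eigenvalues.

(2, 0, 0)

An LDLᵀ factorisation of A has diagonal entries 7, 3/7.
So there are 2 positive pivots.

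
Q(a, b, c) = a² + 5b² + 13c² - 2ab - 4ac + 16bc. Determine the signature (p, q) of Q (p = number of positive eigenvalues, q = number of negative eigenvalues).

The symmetric matrix is A = [[1, -1, -2], [-1, 5, 8], [-2, 8, 13]].
Applying the same elementary operations to the rows and columns of A produces a congruent diagonal matrix with entries 1, 4, 0.
That gives 2 positive, 1 zero pivots.

(2, 0)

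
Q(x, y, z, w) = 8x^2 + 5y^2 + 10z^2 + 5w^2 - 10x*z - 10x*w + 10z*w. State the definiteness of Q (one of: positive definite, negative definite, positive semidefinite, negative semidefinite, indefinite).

positive definite

The symmetric matrix of Q is A = [[8, 0, -5, -5], [0, 5, 0, 0], [-5, 0, 10, 5], [-5, 0, 5, 5]].
Leading principal minors: Δ_1 = 8, Δ_2 = 40, Δ_3 = 275, Δ_4 = 375.
All leading principal minors are positive, so by Sylvester's criterion Q is positive definite.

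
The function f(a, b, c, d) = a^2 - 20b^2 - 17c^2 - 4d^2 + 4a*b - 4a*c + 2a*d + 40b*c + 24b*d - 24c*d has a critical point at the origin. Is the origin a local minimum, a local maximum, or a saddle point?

The Hessian at the origin is H = [[2, 4, -4, 2], [4, -40, 40, 24], [-4, 40, -34, -24], [2, 24, -24, -8]].
Row-reducing H symmetrically gives the diagonal entries 2, -48, 6, -5/3.
Counting signs: 2 positive, 2 negative.
H is indefinite, so the origin is a saddle point.

saddle point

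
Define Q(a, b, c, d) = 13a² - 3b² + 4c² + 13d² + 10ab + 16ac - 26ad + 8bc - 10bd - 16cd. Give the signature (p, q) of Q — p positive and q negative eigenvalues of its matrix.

The associated matrix is A = [[13, 5, 8, -13], [5, -3, 4, -5], [8, 4, 4, -8], [-13, -5, -8, 13]].
Applying the same elementary operations to the rows and columns of A produces a congruent diagonal matrix with entries 13, -64/13, -3/4, 0.
Counting signs: 1 positive, 2 negative, 1 zero.

(1, 2)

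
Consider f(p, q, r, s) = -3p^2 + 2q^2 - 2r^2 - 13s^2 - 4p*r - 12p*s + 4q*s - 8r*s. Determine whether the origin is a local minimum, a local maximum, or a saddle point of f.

saddle point

The Hessian at the origin is H = [[-6, 0, -4, -12], [0, 4, 0, 4], [-4, 0, -4, -8], [-12, 4, -8, -26]].
Row-reducing H symmetrically gives the diagonal entries -6, 4, -4/3, -6.
So there are 1 positive, 3 negative pivots.
H is indefinite, so the origin is a saddle point.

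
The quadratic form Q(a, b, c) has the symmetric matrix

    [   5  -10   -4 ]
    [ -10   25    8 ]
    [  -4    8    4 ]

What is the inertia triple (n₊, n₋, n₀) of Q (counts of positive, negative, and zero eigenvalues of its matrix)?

An LDLᵀ factorisation of A has diagonal entries 5, 5, 4/5.
Counting signs: 3 positive.

(3, 0, 0)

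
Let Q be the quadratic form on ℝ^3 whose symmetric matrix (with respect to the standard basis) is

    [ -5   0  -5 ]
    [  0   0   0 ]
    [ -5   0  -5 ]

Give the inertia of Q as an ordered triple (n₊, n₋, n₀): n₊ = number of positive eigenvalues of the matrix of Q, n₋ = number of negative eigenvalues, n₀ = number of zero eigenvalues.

Congruent diagonalization of A (simultaneous row and column reduction) yields pivots -5, 0, 0.
So there are 1 negative, 2 zero pivots.

(0, 1, 2)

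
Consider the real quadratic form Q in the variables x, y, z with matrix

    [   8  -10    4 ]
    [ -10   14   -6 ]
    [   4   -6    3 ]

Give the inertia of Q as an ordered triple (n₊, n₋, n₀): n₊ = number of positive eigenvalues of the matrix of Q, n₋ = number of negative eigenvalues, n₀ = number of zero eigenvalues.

Symmetric row and column elimination reduces A to a congruent diagonal form with pivots 8, 3/2, 1/3.
So there are 3 positive pivots.

(3, 0, 0)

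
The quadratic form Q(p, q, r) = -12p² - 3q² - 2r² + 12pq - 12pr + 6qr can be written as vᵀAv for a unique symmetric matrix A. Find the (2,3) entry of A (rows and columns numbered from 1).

The coefficient of q·r in Q is 6. For a symmetric A this equals A[2,3] + A[3,2] = 2·A[2,3].
So A[2,3] = 6/2 = 3.

3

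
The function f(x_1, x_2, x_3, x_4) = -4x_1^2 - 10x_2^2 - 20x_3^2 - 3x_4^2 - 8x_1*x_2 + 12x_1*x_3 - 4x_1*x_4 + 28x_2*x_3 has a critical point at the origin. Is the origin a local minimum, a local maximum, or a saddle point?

The Hessian at the origin is H = [[-8, -8, 12, -4], [-8, -20, 28, 0], [12, 28, -40, 0], [-4, 0, 0, -6]].
Applying the same elementary operations to the rows and columns of H produces a congruent diagonal matrix with entries -8, -12, -2/3, -2.
That gives 4 negative pivots.
H is negative definite, so the origin is a strict local maximum.

local maximum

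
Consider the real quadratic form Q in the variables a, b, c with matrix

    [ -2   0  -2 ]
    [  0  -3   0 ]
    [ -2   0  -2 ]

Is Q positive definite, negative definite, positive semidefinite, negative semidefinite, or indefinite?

Symmetric row and column elimination reduces A to a congruent diagonal form with pivots -2, -3, 0.
So there are 2 negative, 1 zero pivots.
Hence Q is negative semidefinite.

negative semidefinite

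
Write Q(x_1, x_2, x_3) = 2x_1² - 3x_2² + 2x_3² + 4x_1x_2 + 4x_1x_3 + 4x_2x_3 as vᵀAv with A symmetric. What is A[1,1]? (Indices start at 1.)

The coefficient of x_1² in Q is 2, and that is exactly A[1,1].

2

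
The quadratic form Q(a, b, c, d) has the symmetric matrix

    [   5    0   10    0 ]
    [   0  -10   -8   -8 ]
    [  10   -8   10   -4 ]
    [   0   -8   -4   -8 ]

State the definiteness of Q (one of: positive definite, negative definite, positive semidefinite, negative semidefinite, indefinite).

Row-reducing A symmetrically gives the diagonal entries 5, -10, -18/5, 0.
So there are 1 positive, 2 negative, 1 zero pivots.
Hence Q is indefinite.

indefinite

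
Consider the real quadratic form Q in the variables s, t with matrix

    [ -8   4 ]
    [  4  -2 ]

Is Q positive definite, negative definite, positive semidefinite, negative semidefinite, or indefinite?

Symmetric row and column elimination reduces A to a congruent diagonal form with pivots -8, 0.
That gives 1 negative, 1 zero pivots.
Hence Q is negative semidefinite.

negative semidefinite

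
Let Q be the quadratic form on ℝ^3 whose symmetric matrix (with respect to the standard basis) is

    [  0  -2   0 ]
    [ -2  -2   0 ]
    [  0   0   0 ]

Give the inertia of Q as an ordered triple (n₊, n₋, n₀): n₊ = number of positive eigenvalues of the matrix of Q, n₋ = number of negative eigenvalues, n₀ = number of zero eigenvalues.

(1, 1, 1)

By Sylvester's law of inertia any congruent diagonalization of A has 1 positive, 1 negative and 1 zero entries.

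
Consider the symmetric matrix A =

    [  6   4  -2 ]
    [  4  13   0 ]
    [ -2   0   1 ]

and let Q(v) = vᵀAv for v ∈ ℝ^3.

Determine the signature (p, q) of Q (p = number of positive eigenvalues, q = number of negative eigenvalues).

(3, 0)

Row-reducing A symmetrically gives the diagonal entries 6, 31/3, 5/31.
Counting signs: 3 positive.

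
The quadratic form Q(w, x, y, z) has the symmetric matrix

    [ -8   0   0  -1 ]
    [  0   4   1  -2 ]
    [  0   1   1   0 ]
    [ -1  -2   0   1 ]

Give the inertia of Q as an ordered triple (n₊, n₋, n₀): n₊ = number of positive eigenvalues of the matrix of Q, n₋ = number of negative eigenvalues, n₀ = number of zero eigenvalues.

(2, 2, 0)

Applying the same elementary operations to the rows and columns of A produces a congruent diagonal matrix with entries -8, 4, 3/4, -5/24.
That gives 2 positive, 2 negative pivots.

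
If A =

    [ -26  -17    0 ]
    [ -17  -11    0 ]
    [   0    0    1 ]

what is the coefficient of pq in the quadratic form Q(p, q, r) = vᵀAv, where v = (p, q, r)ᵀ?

-34

The coefficient of pq is A[1,2] + A[2,1] = 2·(-17) = -34.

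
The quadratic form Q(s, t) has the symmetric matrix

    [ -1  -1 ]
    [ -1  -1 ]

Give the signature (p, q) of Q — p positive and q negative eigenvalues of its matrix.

(0, 1)

Row-reducing A symmetrically gives the diagonal entries -1, 0.
Counting signs: 1 negative, 1 zero.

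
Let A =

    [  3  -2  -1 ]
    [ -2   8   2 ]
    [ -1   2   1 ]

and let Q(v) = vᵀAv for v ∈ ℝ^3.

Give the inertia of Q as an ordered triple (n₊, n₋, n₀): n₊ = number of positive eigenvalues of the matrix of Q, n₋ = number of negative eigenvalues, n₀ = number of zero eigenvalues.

(3, 0, 0)

Row-reducing A symmetrically gives the diagonal entries 3, 20/3, 2/5.
Counting signs: 3 positive.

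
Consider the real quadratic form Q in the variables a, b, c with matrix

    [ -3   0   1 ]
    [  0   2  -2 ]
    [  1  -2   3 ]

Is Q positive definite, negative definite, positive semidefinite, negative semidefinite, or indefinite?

An LDLᵀ factorisation of A has diagonal entries -3, 2, 4/3.
Counting signs: 2 positive, 1 negative.
Hence Q is indefinite.

indefinite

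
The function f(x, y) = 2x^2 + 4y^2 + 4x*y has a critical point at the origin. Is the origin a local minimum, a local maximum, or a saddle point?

The Hessian at the origin is H = [[4, 4], [4, 8]].
det H = 4·8 − (4)² = 16 > 0 and H[1,1] = 4 > 0, so H is positive definite.
Therefore the origin is a local minimum.

local minimum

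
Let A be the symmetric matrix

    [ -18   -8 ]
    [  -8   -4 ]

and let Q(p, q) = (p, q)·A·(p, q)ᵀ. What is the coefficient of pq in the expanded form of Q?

The coefficient of pq is A[1,2] + A[2,1] = 2·(-8) = -16.

-16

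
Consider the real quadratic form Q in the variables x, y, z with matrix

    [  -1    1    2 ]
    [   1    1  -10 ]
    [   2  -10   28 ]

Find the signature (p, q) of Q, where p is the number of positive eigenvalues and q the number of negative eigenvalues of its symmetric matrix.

Applying the same elementary operations to the rows and columns of A produces a congruent diagonal matrix with entries -1, 2, 0.
So there are 1 positive, 1 negative, 1 zero pivots.

(1, 1)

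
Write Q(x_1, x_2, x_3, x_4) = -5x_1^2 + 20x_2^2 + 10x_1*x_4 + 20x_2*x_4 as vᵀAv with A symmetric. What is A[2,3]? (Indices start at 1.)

The coefficient of x_2·x_3 in Q is 0. For a symmetric A this equals A[2,3] + A[3,2] = 2·A[2,3].
So A[2,3] = 0/2 = 0.

0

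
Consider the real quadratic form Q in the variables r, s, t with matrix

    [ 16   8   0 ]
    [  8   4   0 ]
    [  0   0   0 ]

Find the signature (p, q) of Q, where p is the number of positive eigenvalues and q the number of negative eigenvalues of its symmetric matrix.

Congruent diagonalization of A (simultaneous row and column reduction) yields pivots 16, 0, 0.
Counting signs: 1 positive, 2 zero.

(1, 0)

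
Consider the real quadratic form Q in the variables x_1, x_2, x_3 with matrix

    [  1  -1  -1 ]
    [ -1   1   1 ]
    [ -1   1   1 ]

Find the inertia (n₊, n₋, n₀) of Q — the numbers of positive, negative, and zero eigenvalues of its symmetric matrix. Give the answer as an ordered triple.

(1, 0, 2)

Symmetric row and column elimination reduces A to a congruent diagonal form with pivots 1, 0, 0.
Counting signs: 1 positive, 2 zero.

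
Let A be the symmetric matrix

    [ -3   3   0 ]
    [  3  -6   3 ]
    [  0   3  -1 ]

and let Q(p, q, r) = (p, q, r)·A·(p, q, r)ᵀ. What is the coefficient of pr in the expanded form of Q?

The coefficient of pr is A[1,3] + A[3,1] = 2·0 = 0.

0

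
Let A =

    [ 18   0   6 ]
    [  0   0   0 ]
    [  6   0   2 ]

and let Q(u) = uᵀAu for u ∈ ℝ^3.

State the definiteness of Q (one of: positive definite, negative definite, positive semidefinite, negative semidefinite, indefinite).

positive semidefinite

Symmetric row and column elimination reduces A to a congruent diagonal form with pivots 18, 0, 0.
Counting signs: 1 positive, 2 zero.
Hence Q is positive semidefinite.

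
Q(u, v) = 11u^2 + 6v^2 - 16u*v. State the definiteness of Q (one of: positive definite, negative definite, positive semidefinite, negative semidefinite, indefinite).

The symmetric matrix of Q is [[11, -8], [-8, 6]].
For the 2×2 matrix [[11, -8], [-8, 6]]: det = 11·6 − (-8)² = 2, trace = 17.
det > 0 so both eigenvalues share the sign of the trace; trace = 17 > 0 ⇒ both positive.

positive definite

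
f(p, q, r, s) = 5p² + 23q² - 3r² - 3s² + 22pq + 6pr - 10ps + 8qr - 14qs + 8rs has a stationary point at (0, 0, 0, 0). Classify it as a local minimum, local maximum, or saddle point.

The Hessian at the origin is H = [[10, 22, 6, -10], [22, 46, 8, -14], [6, 8, -6, 8], [-10, -14, 8, -6]].
Symmetric row and column elimination reduces H to a congruent diagonal form with pivots 10, -12/5, 5/3, 4.
So there are 3 positive, 1 negative pivots.
H is indefinite, so the origin is a saddle point.

saddle point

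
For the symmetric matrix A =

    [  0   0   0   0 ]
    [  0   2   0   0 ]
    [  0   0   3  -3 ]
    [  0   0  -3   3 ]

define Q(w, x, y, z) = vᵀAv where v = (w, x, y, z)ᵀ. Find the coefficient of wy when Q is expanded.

0

The coefficient of wy is A[1,3] + A[3,1] = 2·0 = 0.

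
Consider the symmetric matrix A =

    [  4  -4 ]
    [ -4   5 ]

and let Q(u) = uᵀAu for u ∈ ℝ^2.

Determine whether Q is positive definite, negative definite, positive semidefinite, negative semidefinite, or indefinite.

positive definite

Leading principal minors: Δ_1 = 4, Δ_2 = 4.
All leading principal minors are positive, so by Sylvester's criterion Q is positive definite.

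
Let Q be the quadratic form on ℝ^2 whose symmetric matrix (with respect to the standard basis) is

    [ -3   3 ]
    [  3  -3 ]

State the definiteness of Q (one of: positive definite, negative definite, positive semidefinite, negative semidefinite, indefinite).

Applying the same elementary operations to the rows and columns of A produces a congruent diagonal matrix with entries -3, 0.
Counting signs: 1 negative, 1 zero.
Hence Q is negative semidefinite.

negative semidefinite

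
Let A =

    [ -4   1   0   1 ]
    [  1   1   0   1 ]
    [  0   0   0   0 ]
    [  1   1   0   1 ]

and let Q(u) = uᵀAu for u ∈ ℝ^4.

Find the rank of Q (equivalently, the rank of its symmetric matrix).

2

Symmetric row and column elimination reduces A to a congruent diagonal form with pivots -4, 5/4, 0, 0.
So there are 1 positive, 1 negative, 2 zero pivots.
The rank is the number of nonzero pivots: 2.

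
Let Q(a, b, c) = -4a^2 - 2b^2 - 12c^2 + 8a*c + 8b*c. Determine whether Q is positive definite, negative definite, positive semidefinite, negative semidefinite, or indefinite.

The symmetric matrix is A = [[-4, 0, 4], [0, -2, 4], [4, 4, -12]].
Applying the same elementary operations to the rows and columns of A produces a congruent diagonal matrix with entries -4, -2, 0.
That gives 2 negative, 1 zero pivots.
Hence Q is negative semidefinite.

negative semidefinite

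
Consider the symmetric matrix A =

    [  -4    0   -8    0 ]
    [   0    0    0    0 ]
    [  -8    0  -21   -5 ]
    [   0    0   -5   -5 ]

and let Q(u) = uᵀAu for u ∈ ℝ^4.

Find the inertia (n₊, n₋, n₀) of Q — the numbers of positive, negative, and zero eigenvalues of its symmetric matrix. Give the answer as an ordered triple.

(0, 2, 2)

Applying the same elementary operations to the rows and columns of A produces a congruent diagonal matrix with entries -4, 0, -5, 0.
So there are 2 negative, 2 zero pivots.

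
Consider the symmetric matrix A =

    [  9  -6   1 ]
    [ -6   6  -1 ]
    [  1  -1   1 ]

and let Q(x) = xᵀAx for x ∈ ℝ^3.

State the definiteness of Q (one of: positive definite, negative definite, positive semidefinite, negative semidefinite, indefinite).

Leading principal minors: Δ_1 = 9, Δ_2 = 18, Δ_3 = 15.
All leading principal minors are positive, so by Sylvester's criterion Q is positive definite.

positive definite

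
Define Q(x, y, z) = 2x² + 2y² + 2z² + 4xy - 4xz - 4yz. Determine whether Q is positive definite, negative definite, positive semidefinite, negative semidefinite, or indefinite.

positive semidefinite

Write A = [[2, 2, -2], [2, 2, -2], [-2, -2, 2]].
Congruent diagonalization of A (simultaneous row and column reduction) yields pivots 2, 0, 0.
Counting signs: 1 positive, 2 zero.
Hence Q is positive semidefinite.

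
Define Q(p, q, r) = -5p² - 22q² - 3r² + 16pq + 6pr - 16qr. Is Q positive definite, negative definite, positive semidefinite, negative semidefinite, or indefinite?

Write A = [[-5, 8, 3], [8, -22, -8], [3, -8, -3]].
Row-reducing A symmetrically gives the diagonal entries -5, -46/5, -2/23.
That gives 3 negative pivots.
Hence Q is negative definite.

negative definite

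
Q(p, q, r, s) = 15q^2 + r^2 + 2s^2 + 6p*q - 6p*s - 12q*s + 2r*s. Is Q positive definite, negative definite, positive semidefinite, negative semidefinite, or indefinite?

The symmetric matrix is A = [[0, 3, 0, -3], [3, 15, 0, -6], [0, 0, 1, 1], [-3, -6, 1, 2]].
A is congruent to a diagonal matrix with 3 positive, 1 negative and 0 zero entries, so Q is indefinite.

indefinite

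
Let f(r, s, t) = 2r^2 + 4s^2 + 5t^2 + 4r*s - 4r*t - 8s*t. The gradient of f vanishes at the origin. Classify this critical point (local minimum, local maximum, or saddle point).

The Hessian at the origin is H = [[4, 4, -4], [4, 8, -8], [-4, -8, 10]].
Applying the same elementary operations to the rows and columns of H produces a congruent diagonal matrix with entries 4, 4, 2.
Counting signs: 3 positive.
H is positive definite, so the origin is a strict local minimum.

local minimum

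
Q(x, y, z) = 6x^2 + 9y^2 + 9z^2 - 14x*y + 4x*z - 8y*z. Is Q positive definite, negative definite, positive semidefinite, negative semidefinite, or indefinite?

The associated matrix is A = [[6, -7, 2], [-7, 9, -4], [2, -4, 9]].
Row-reducing A symmetrically gives the diagonal entries 6, 5/6, 5.
Counting signs: 3 positive.
Hence Q is positive definite.

positive definite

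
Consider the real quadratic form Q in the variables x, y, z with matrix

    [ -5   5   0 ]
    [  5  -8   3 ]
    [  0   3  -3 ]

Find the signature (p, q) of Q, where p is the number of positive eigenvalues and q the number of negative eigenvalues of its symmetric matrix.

(0, 2)

Congruent diagonalization of A (simultaneous row and column reduction) yields pivots -5, -3, 0.
Counting signs: 2 negative, 1 zero.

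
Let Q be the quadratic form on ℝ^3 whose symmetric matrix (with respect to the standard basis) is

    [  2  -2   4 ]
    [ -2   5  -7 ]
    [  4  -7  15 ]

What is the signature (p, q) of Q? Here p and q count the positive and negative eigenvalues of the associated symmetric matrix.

(3, 0)

Symmetric row and column elimination reduces A to a congruent diagonal form with pivots 2, 3, 4.
Counting signs: 3 positive.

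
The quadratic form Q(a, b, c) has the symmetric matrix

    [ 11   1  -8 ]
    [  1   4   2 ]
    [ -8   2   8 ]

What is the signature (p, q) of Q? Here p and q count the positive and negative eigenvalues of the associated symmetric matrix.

(3, 0)

Row-reducing A symmetrically gives the diagonal entries 11, 43/11, 12/43.
That gives 3 positive pivots.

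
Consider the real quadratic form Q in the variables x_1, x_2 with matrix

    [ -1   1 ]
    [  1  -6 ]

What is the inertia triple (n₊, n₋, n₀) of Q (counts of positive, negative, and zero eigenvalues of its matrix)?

(0, 2, 0)

Applying the same elementary operations to the rows and columns of A produces a congruent diagonal matrix with entries -1, -5.
Counting signs: 2 negative.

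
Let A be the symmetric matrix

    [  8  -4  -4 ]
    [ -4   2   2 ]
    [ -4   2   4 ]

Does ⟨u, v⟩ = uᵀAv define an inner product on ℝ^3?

no

Row-reducing A symmetrically gives the diagonal entries 8, 0, 2.
So there are 2 positive, 1 zero pivots.
Hence Q is positive semidefinite.
⟨·,·⟩ is an inner product exactly when A is positive definite.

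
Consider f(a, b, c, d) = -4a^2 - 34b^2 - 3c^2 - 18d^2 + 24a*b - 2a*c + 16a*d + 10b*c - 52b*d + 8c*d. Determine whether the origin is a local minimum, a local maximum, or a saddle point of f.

The Hessian at the origin is H = [[-8, 24, -2, 16], [24, -68, 10, -52], [-2, 10, -6, 8], [16, -52, 8, -36]].
Applying the same elementary operations to the rows and columns of H produces a congruent diagonal matrix with entries -8, 4, -19/2, -24/19.
So there are 1 positive, 3 negative pivots.
H is indefinite, so the origin is a saddle point.

saddle point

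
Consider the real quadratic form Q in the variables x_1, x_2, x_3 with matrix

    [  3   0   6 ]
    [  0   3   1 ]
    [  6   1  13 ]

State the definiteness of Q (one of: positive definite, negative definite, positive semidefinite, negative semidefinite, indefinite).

positive definite

Leading principal minors: Δ_1 = 3, Δ_2 = 9, Δ_3 = 6.
All leading principal minors are positive, so by Sylvester's criterion Q is positive definite.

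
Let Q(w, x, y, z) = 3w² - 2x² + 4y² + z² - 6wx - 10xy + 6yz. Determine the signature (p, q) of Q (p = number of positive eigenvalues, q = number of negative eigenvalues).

(2, 1)

Write A = [[3, -3, 0, 0], [-3, -2, -5, 0], [0, -5, 4, 3], [0, 0, 3, 1]].
Congruent diagonalization of A (simultaneous row and column reduction) yields pivots 3, -5, 9, 0.
Counting signs: 2 positive, 1 negative, 1 zero.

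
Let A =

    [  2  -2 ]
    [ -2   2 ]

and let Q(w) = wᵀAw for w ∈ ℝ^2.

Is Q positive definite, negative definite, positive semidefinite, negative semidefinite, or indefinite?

positive semidefinite

For the 2×2 matrix [[2, -2], [-2, 2]]: det = 2·2 − (-2)² = 0, trace = 4.
det = 0 so one eigenvalue is zero; the form is semidefinite with the sign of the trace.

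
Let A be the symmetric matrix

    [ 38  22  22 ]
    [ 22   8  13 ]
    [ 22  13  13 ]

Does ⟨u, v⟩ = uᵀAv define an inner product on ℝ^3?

Congruent diagonalization of A (simultaneous row and column reduction) yields pivots 38, -90/19, 5/18.
Counting signs: 2 positive, 1 negative.
Hence Q is indefinite.
⟨·,·⟩ is an inner product exactly when A is positive definite.

no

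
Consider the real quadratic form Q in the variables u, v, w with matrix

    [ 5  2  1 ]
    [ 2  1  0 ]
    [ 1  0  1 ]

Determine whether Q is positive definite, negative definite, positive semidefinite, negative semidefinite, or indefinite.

positive semidefinite

Applying the same elementary operations to the rows and columns of A produces a congruent diagonal matrix with entries 5, 1/5, 0.
Counting signs: 2 positive, 1 zero.
Hence Q is positive semidefinite.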